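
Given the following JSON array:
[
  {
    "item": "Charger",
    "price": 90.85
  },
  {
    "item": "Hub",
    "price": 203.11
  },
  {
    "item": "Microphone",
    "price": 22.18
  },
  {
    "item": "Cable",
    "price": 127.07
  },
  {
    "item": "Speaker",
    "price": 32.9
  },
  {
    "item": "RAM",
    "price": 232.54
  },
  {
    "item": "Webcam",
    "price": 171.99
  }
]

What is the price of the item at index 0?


Array index 0 -> Charger
price = 90.85

ANSWER: 90.85


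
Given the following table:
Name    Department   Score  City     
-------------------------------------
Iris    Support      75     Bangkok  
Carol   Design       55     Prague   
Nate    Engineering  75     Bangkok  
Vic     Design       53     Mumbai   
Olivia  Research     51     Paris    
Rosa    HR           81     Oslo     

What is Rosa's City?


Row 6: Rosa
City = Oslo

ANSWER: Oslo


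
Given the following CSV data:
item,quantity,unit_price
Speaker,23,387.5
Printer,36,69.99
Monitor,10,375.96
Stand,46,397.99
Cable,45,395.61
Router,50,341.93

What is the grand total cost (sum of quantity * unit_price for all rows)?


Computing row totals:
  Speaker: 23 * 387.5 = 8912.5
  Printer: 36 * 69.99 = 2519.64
  Monitor: 10 * 375.96 = 3759.6
  Stand: 46 * 397.99 = 18307.54
  Cable: 45 * 395.61 = 17802.45
  Router: 50 * 341.93 = 17096.5
Grand total = 8912.5 + 2519.64 + 3759.6 + 18307.54 + 17802.45 + 17096.5 = 68398.23

ANSWER: 68398.23


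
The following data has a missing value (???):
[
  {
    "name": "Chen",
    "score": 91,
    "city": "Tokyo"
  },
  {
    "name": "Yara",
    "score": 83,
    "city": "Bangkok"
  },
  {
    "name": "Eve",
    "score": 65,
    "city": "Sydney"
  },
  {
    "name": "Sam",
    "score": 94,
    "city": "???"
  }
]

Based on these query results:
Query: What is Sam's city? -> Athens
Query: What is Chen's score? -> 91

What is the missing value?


The missing value is Sam's city
From query: Sam's city = Athens

ANSWER: Athens


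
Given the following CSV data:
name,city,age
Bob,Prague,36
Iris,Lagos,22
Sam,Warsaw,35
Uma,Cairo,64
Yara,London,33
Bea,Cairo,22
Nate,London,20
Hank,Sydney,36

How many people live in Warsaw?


Scanning city column for 'Warsaw':
  Row 3: Sam -> MATCH
Total matches: 1

ANSWER: 1


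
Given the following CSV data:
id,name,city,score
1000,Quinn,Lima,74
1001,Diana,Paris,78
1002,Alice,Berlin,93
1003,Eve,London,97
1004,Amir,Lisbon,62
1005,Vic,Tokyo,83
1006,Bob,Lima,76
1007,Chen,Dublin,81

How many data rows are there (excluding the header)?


Counting rows (excluding header):
Header: id,name,city,score
Data rows: 8

ANSWER: 8


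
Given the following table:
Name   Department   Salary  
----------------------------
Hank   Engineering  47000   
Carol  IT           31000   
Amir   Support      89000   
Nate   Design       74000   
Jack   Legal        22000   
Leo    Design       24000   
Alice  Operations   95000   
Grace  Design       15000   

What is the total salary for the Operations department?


Operations department members:
  Alice: 95000
Total = 95000 = 95000

ANSWER: 95000


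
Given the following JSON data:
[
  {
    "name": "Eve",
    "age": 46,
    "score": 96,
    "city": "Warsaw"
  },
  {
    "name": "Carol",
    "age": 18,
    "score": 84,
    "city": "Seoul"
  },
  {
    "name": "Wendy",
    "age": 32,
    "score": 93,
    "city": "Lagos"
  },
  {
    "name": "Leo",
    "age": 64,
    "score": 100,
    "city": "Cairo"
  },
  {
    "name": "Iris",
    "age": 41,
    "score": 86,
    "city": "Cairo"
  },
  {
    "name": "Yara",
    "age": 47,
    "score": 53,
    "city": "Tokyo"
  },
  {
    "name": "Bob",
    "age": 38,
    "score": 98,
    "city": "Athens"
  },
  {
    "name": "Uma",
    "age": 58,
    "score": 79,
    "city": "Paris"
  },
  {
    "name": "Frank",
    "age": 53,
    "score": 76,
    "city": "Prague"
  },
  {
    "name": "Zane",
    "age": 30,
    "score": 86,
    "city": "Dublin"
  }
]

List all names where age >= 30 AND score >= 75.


Checking both conditions:
  Eve (age=46, score=96) -> YES
  Carol (age=18, score=84) -> no
  Wendy (age=32, score=93) -> YES
  Leo (age=64, score=100) -> YES
  Iris (age=41, score=86) -> YES
  Yara (age=47, score=53) -> no
  Bob (age=38, score=98) -> YES
  Uma (age=58, score=79) -> YES
  Frank (age=53, score=76) -> YES
  Zane (age=30, score=86) -> YES


ANSWER: Eve, Wendy, Leo, Iris, Bob, Uma, Frank, Zane


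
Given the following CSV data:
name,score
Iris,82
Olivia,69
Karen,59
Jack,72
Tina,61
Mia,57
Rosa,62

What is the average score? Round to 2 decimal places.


Scores: 82, 69, 59, 72, 61, 57, 62
Sum = 462
Count = 7
Average = 462 / 7 = 66.00

ANSWER: 66.00


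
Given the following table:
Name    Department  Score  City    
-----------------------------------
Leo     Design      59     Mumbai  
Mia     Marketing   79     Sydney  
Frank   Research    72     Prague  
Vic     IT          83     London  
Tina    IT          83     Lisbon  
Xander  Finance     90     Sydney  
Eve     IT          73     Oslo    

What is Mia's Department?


Row 2: Mia
Department = Marketing

ANSWER: Marketing


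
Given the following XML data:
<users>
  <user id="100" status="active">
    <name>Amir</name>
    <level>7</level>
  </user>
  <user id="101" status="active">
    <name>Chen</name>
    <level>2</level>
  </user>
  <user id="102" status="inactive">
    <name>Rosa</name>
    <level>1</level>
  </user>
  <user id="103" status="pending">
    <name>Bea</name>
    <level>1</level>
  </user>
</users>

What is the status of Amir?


Finding user with name = Amir
user id="100" status="active"

ANSWER: active


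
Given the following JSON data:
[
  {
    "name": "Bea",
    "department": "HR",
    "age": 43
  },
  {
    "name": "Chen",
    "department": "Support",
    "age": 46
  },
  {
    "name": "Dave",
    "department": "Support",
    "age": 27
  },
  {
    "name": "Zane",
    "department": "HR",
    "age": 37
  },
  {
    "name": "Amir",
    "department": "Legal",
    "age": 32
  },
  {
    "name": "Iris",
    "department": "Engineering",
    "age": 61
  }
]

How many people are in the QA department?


Scanning records for department = QA
  No matches found
Count: 0

ANSWER: 0


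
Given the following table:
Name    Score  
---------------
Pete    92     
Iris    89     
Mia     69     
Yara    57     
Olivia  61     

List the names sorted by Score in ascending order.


Sorting by Score (ascending):
  Yara: 57
  Olivia: 61
  Mia: 69
  Iris: 89
  Pete: 92


ANSWER: Yara, Olivia, Mia, Iris, Pete


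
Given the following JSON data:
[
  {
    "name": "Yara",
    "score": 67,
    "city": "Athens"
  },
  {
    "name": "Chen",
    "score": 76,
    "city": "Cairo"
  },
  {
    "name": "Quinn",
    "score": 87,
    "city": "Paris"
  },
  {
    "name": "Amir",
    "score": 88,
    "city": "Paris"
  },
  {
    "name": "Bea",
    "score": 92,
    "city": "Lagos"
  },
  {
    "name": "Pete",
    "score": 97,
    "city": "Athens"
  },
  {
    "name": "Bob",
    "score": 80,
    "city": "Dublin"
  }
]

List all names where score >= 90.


Filtering records where score >= 90:
  Yara (score=67) -> no
  Chen (score=76) -> no
  Quinn (score=87) -> no
  Amir (score=88) -> no
  Bea (score=92) -> YES
  Pete (score=97) -> YES
  Bob (score=80) -> no


ANSWER: Bea, Pete


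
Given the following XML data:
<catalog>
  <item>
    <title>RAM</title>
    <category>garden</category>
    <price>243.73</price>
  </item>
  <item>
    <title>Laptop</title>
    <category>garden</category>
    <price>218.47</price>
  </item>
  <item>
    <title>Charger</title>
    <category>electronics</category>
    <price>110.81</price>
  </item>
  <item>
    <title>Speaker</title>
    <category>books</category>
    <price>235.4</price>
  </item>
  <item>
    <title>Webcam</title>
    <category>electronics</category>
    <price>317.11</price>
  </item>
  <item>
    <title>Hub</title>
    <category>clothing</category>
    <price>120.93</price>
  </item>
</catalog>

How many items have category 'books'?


Scanning <item> elements for <category>books</category>:
  Item 4: Speaker -> MATCH
Count: 1

ANSWER: 1


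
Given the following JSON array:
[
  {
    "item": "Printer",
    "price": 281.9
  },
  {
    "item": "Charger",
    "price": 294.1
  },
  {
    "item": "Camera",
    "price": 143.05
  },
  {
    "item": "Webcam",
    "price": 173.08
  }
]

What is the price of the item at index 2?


Array index 2 -> Camera
price = 143.05

ANSWER: 143.05


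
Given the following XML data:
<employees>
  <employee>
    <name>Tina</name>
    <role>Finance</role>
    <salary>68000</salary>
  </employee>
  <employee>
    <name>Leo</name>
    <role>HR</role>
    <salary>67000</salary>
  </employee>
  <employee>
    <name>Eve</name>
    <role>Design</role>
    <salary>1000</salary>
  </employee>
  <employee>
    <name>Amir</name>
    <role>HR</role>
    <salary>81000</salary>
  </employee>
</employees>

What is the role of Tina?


Searching for <employee> with <name>Tina</name>
Found at position 1
<role>Finance</role>

ANSWER: Finance


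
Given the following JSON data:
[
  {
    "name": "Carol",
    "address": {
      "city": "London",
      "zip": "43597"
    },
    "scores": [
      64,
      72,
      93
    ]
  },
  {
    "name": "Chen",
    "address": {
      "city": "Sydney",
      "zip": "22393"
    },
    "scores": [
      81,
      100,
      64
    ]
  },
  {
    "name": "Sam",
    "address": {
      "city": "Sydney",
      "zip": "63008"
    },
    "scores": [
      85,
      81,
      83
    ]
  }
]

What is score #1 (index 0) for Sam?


Path: records[2].scores[0]
Value: 85

ANSWER: 85


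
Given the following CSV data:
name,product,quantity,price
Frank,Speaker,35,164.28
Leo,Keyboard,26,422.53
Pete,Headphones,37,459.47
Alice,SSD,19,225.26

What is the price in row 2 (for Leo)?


Row 2: Leo
Column 'price' = 422.53

ANSWER: 422.53


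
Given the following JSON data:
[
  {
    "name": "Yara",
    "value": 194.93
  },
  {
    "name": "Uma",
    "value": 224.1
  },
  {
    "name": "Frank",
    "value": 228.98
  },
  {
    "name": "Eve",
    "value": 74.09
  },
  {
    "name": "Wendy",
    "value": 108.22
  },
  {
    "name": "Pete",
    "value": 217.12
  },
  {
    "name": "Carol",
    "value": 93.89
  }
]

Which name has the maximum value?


Comparing values:
  Yara: 194.93
  Uma: 224.1
  Frank: 228.98
  Eve: 74.09
  Wendy: 108.22
  Pete: 217.12
  Carol: 93.89
Maximum: Frank (228.98)

ANSWER: Frank


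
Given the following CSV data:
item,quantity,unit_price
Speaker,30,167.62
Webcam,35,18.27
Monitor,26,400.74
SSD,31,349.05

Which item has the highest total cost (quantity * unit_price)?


Computing row totals:
  Speaker: 5028.6
  Webcam: 639.45
  Monitor: 10419.24
  SSD: 10820.55
Maximum: SSD (10820.55)

ANSWER: SSD


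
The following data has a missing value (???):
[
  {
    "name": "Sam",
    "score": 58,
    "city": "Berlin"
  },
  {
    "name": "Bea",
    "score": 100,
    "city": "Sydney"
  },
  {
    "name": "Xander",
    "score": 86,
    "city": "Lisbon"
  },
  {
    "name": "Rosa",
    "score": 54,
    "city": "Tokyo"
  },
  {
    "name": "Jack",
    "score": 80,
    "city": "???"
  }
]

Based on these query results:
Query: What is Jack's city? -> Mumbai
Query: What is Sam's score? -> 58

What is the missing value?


The missing value is Jack's city
From query: Jack's city = Mumbai

ANSWER: Mumbai


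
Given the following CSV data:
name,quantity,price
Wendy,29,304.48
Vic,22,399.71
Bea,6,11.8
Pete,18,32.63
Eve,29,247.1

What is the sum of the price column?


Values in 'price' column:
  Row 1: 304.48
  Row 2: 399.71
  Row 3: 11.8
  Row 4: 32.63
  Row 5: 247.1
Sum = 304.48 + 399.71 + 11.8 + 32.63 + 247.1 = 995.72

ANSWER: 995.72


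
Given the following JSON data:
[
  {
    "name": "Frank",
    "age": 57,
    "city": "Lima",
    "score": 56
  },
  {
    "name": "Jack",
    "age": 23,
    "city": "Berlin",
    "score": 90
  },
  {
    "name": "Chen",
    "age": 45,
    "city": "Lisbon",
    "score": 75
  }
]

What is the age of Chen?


Looking up record where name = Chen
Record index: 2
Field 'age' = 45

ANSWER: 45


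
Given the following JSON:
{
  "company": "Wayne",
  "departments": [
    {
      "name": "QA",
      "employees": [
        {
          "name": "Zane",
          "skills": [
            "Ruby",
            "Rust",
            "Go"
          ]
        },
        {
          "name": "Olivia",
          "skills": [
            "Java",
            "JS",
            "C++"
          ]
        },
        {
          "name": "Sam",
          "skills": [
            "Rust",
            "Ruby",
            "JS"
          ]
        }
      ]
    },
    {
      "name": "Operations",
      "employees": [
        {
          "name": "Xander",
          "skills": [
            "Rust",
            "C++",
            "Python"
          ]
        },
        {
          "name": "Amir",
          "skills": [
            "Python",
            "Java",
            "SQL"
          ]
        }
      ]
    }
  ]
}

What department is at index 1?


Path: departments[1].name
Value: Operations

ANSWER: Operations


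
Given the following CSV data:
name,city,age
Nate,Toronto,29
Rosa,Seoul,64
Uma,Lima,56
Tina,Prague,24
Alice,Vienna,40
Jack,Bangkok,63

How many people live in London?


Scanning city column for 'London':
Total matches: 0

ANSWER: 0


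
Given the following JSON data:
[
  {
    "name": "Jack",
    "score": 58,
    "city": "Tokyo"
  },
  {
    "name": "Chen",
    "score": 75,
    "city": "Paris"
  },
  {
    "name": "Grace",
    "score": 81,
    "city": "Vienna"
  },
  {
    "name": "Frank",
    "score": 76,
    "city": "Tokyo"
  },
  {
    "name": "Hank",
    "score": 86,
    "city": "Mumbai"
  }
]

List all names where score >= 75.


Filtering records where score >= 75:
  Jack (score=58) -> no
  Chen (score=75) -> YES
  Grace (score=81) -> YES
  Frank (score=76) -> YES
  Hank (score=86) -> YES


ANSWER: Chen, Grace, Frank, Hank


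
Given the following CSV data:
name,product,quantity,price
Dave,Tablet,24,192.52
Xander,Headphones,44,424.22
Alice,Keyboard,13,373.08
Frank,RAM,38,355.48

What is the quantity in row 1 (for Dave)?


Row 1: Dave
Column 'quantity' = 24

ANSWER: 24


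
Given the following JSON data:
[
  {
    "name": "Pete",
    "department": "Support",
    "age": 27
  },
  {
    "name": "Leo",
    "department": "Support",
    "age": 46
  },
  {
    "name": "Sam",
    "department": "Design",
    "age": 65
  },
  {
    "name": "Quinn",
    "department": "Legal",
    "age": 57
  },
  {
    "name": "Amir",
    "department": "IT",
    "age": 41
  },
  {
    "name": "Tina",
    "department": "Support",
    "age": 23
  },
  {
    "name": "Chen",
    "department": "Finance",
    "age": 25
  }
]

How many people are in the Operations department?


Scanning records for department = Operations
  No matches found
Count: 0

ANSWER: 0


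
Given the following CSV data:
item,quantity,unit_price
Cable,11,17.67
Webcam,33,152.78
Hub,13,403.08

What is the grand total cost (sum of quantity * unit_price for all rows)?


Computing row totals:
  Cable: 11 * 17.67 = 194.37
  Webcam: 33 * 152.78 = 5041.74
  Hub: 13 * 403.08 = 5240.04
Grand total = 194.37 + 5041.74 + 5240.04 = 10476.15

ANSWER: 10476.15


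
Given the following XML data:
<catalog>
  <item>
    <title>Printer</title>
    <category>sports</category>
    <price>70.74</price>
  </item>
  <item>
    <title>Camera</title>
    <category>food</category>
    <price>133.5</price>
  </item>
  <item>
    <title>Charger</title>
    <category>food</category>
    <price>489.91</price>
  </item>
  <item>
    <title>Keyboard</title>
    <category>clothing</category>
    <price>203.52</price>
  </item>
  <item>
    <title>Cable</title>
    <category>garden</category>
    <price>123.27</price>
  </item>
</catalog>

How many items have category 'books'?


Scanning <item> elements for <category>books</category>:
Count: 0

ANSWER: 0


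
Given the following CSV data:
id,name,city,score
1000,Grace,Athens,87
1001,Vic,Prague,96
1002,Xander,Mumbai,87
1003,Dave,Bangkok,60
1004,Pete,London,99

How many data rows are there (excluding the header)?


Counting rows (excluding header):
Header: id,name,city,score
Data rows: 5

ANSWER: 5


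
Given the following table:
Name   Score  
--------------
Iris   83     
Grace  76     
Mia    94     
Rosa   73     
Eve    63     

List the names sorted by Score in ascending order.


Sorting by Score (ascending):
  Eve: 63
  Rosa: 73
  Grace: 76
  Iris: 83
  Mia: 94


ANSWER: Eve, Rosa, Grace, Iris, Mia


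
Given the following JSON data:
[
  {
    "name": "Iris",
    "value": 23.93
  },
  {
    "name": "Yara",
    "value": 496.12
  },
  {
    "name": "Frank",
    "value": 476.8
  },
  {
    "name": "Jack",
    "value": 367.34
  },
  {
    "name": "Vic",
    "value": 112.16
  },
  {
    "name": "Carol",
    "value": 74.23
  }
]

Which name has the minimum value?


Comparing values:
  Iris: 23.93
  Yara: 496.12
  Frank: 476.8
  Jack: 367.34
  Vic: 112.16
  Carol: 74.23
Minimum: Iris (23.93)

ANSWER: Iris


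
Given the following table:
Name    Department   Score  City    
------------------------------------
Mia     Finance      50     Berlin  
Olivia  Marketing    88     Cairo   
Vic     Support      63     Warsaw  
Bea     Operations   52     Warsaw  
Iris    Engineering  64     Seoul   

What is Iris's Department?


Row 5: Iris
Department = Engineering

ANSWER: Engineering


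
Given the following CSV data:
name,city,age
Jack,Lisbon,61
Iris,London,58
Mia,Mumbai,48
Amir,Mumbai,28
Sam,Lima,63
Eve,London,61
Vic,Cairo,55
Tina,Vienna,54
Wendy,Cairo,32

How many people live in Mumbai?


Scanning city column for 'Mumbai':
  Row 3: Mia -> MATCH
  Row 4: Amir -> MATCH
Total matches: 2

ANSWER: 2


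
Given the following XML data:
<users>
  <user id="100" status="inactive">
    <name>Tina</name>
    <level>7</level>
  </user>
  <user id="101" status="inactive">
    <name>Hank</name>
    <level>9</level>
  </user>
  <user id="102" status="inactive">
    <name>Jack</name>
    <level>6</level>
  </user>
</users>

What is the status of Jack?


Finding user with name = Jack
user id="102" status="inactive"

ANSWER: inactive


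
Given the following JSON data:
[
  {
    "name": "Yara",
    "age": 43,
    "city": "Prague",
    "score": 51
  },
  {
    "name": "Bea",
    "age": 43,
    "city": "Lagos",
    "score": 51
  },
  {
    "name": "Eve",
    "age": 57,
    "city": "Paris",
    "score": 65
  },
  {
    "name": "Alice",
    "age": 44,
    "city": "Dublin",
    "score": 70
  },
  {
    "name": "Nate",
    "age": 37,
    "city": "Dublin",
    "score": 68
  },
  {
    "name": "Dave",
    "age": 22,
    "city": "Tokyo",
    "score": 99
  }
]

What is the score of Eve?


Looking up record where name = Eve
Record index: 2
Field 'score' = 65

ANSWER: 65


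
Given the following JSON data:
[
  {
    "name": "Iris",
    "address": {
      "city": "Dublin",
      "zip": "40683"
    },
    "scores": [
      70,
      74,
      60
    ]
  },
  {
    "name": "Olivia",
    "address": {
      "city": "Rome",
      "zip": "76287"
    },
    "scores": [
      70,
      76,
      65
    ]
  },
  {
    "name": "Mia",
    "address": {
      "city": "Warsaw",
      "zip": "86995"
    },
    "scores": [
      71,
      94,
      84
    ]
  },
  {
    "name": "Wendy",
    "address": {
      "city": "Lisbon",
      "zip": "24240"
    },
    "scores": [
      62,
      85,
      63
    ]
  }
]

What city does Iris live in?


Path: records[0].address.city
Value: Dublin

ANSWER: Dublin


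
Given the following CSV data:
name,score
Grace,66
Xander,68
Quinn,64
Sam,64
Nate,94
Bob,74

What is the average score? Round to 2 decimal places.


Scores: 66, 68, 64, 64, 94, 74
Sum = 430
Count = 6
Average = 430 / 6 = 71.67

ANSWER: 71.67


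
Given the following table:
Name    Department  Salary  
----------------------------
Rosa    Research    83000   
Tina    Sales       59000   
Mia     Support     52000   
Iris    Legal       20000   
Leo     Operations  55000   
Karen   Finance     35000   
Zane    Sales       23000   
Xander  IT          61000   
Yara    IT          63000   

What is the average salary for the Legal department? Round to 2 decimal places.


Legal department members:
  Iris: 20000
Sum = 20000
Count = 1
Average = 20000 / 1 = 20000.00

ANSWER: 20000.00


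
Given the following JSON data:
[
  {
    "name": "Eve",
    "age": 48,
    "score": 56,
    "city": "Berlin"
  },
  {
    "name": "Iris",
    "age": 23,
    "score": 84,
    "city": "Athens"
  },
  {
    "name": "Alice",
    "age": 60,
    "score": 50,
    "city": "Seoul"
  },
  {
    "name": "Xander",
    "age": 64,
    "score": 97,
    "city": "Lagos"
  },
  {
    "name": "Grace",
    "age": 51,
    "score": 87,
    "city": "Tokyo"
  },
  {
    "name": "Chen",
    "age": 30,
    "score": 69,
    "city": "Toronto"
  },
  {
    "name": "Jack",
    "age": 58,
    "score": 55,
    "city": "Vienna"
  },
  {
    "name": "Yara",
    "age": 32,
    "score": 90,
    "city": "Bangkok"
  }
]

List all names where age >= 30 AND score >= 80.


Checking both conditions:
  Eve (age=48, score=56) -> no
  Iris (age=23, score=84) -> no
  Alice (age=60, score=50) -> no
  Xander (age=64, score=97) -> YES
  Grace (age=51, score=87) -> YES
  Chen (age=30, score=69) -> no
  Jack (age=58, score=55) -> no
  Yara (age=32, score=90) -> YES


ANSWER: Xander, Grace, Yara


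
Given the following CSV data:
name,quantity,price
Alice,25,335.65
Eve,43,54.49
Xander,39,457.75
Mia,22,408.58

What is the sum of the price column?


Values in 'price' column:
  Row 1: 335.65
  Row 2: 54.49
  Row 3: 457.75
  Row 4: 408.58
Sum = 335.65 + 54.49 + 457.75 + 408.58 = 1256.47

ANSWER: 1256.47


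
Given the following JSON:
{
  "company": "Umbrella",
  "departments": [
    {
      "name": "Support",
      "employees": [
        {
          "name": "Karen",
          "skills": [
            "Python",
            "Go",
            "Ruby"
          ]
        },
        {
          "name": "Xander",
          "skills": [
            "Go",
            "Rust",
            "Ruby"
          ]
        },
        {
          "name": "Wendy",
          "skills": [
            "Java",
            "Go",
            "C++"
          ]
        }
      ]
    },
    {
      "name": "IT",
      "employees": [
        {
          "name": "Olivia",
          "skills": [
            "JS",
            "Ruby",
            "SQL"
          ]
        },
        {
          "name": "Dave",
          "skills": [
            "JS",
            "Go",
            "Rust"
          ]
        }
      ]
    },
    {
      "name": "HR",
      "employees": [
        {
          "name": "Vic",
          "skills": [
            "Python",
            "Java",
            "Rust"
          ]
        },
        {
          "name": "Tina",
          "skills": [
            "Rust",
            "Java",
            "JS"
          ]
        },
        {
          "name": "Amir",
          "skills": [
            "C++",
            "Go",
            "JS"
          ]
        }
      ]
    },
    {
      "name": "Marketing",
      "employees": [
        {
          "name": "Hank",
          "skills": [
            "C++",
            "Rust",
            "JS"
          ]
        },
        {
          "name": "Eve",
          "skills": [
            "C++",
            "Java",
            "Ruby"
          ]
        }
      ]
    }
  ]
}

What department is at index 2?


Path: departments[2].name
Value: HR

ANSWER: HR


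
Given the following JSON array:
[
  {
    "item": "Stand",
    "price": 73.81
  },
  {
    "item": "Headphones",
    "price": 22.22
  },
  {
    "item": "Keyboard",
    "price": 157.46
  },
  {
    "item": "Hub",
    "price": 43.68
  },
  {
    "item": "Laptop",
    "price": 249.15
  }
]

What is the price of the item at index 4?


Array index 4 -> Laptop
price = 249.15

ANSWER: 249.15


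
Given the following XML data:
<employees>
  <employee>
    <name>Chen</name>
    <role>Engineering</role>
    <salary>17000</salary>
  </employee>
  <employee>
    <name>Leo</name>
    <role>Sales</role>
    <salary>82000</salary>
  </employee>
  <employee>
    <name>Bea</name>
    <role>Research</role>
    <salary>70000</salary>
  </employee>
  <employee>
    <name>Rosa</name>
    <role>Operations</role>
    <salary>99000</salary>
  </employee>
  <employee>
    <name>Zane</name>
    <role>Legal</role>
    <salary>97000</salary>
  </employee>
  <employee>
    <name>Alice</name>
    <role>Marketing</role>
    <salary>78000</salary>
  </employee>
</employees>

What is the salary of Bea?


Searching for <employee> with <name>Bea</name>
Found at position 3
<salary>70000</salary>

ANSWER: 70000


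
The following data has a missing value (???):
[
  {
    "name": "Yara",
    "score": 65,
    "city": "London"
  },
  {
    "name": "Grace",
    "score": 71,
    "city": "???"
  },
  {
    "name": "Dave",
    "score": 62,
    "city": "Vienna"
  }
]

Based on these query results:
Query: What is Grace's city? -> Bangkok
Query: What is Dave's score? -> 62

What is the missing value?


The missing value is Grace's city
From query: Grace's city = Bangkok

ANSWER: Bangkok


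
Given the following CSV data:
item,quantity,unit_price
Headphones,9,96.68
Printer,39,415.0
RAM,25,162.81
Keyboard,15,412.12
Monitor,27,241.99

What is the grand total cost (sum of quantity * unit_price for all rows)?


Computing row totals:
  Headphones: 9 * 96.68 = 870.12
  Printer: 39 * 415.0 = 16185.0
  RAM: 25 * 162.81 = 4070.25
  Keyboard: 15 * 412.12 = 6181.8
  Monitor: 27 * 241.99 = 6533.73
Grand total = 870.12 + 16185.0 + 4070.25 + 6181.8 + 6533.73 = 33840.9

ANSWER: 33840.9


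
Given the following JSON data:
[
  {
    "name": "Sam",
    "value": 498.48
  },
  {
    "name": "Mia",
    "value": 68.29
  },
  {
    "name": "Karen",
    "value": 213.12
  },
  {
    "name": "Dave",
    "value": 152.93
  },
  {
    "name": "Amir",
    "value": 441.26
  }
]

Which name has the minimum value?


Comparing values:
  Sam: 498.48
  Mia: 68.29
  Karen: 213.12
  Dave: 152.93
  Amir: 441.26
Minimum: Mia (68.29)

ANSWER: Mia


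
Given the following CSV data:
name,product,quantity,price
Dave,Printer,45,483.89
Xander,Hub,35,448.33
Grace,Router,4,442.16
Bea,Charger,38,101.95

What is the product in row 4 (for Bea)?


Row 4: Bea
Column 'product' = Charger

ANSWER: Charger


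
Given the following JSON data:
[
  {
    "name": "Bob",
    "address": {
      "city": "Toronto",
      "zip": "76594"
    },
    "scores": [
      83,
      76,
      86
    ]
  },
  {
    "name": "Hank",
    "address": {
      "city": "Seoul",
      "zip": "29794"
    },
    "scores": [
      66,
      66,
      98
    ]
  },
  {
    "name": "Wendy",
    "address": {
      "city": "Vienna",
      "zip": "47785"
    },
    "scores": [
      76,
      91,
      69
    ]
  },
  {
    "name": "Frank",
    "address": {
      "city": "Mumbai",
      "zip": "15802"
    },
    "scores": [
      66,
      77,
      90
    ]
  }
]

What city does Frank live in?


Path: records[3].address.city
Value: Mumbai

ANSWER: Mumbai


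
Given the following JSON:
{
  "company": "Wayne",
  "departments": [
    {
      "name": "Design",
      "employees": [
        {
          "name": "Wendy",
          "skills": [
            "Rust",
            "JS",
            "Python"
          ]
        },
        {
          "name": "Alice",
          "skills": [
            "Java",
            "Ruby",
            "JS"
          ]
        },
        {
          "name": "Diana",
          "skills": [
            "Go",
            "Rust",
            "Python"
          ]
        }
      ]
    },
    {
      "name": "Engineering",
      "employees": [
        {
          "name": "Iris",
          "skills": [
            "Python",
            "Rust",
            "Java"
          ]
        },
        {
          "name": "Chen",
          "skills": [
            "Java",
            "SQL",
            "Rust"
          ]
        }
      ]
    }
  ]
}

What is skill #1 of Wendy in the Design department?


Path: departments[0].employees[0].skills[0]
Value: Rust

ANSWER: Rust


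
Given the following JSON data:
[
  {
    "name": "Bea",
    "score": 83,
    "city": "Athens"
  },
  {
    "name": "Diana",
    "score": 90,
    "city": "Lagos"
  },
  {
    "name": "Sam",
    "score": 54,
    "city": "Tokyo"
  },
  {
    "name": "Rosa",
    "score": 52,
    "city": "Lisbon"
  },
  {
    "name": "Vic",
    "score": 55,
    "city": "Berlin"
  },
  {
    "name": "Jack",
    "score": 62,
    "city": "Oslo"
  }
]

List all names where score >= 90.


Filtering records where score >= 90:
  Bea (score=83) -> no
  Diana (score=90) -> YES
  Sam (score=54) -> no
  Rosa (score=52) -> no
  Vic (score=55) -> no
  Jack (score=62) -> no


ANSWER: Diana


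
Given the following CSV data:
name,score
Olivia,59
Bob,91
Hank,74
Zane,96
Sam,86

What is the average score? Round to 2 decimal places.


Scores: 59, 91, 74, 96, 86
Sum = 406
Count = 5
Average = 406 / 5 = 81.20

ANSWER: 81.20


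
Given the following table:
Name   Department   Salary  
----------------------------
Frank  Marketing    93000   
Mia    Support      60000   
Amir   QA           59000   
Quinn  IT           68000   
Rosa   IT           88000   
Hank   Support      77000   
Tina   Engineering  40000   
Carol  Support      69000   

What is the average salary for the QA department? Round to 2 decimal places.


QA department members:
  Amir: 59000
Sum = 59000
Count = 1
Average = 59000 / 1 = 59000.00

ANSWER: 59000.00


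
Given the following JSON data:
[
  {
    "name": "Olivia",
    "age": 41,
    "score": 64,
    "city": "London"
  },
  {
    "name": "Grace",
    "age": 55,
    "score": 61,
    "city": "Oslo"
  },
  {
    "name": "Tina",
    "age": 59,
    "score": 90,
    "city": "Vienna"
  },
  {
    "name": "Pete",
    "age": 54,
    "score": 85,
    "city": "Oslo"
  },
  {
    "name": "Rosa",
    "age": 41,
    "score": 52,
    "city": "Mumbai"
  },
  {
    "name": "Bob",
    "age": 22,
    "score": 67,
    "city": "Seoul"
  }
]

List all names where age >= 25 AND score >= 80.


Checking both conditions:
  Olivia (age=41, score=64) -> no
  Grace (age=55, score=61) -> no
  Tina (age=59, score=90) -> YES
  Pete (age=54, score=85) -> YES
  Rosa (age=41, score=52) -> no
  Bob (age=22, score=67) -> no


ANSWER: Tina, Pete


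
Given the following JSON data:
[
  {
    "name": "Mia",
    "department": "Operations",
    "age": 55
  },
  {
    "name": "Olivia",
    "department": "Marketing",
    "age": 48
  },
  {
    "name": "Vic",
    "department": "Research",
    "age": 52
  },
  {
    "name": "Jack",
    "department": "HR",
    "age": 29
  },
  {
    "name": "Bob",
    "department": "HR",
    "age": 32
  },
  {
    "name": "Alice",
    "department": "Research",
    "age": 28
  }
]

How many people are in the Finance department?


Scanning records for department = Finance
  No matches found
Count: 0

ANSWER: 0


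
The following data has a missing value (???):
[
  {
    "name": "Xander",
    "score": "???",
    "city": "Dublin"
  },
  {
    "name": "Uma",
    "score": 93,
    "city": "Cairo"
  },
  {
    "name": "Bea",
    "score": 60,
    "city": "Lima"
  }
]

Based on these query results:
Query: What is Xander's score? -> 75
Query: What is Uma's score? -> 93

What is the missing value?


The missing value is Xander's score
From query: Xander's score = 75

ANSWER: 75


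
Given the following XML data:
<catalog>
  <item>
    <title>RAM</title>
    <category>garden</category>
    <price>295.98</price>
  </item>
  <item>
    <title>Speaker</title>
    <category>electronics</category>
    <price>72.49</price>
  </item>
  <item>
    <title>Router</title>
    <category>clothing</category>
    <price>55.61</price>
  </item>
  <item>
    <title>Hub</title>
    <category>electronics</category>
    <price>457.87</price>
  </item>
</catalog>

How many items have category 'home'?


Scanning <item> elements for <category>home</category>:
Count: 0

ANSWER: 0


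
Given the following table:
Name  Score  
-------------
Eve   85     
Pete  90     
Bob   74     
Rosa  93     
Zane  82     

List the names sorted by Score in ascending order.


Sorting by Score (ascending):
  Bob: 74
  Zane: 82
  Eve: 85
  Pete: 90
  Rosa: 93


ANSWER: Bob, Zane, Eve, Pete, Rosa


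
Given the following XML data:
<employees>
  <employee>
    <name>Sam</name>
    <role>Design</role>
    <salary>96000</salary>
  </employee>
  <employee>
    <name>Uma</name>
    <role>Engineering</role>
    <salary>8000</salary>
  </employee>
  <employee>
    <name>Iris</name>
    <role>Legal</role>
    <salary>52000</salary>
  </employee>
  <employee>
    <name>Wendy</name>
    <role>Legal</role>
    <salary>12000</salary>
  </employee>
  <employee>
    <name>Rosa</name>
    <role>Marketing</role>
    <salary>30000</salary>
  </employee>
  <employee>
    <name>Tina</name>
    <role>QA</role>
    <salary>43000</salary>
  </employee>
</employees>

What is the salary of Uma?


Searching for <employee> with <name>Uma</name>
Found at position 2
<salary>8000</salary>

ANSWER: 8000


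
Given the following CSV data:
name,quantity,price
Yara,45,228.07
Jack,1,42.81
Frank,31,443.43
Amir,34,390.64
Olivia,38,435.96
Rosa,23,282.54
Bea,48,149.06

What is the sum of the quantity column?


Values in 'quantity' column:
  Row 1: 45
  Row 2: 1
  Row 3: 31
  Row 4: 34
  Row 5: 38
  Row 6: 23
  Row 7: 48
Sum = 45 + 1 + 31 + 34 + 38 + 23 + 48 = 220

ANSWER: 220


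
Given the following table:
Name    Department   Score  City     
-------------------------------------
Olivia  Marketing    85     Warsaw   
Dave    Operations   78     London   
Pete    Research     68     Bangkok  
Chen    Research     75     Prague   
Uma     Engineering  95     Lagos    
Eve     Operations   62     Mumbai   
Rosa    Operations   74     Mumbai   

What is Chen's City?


Row 4: Chen
City = Prague

ANSWER: Prague


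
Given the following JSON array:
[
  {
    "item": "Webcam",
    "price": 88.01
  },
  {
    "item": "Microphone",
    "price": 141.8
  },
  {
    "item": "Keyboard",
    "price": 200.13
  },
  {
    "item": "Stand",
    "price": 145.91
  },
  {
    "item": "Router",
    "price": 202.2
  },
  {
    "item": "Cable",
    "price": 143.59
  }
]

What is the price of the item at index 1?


Array index 1 -> Microphone
price = 141.8

ANSWER: 141.8


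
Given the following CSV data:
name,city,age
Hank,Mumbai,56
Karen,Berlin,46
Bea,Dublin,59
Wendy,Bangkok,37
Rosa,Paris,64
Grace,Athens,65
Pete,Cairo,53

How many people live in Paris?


Scanning city column for 'Paris':
  Row 5: Rosa -> MATCH
Total matches: 1

ANSWER: 1


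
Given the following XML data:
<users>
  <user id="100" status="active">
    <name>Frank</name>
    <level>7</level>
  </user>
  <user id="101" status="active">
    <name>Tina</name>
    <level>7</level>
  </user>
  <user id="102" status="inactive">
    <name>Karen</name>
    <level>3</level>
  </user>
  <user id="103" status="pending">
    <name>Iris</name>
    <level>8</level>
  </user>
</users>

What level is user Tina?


Finding user: Tina
<level>7</level>

ANSWER: 7


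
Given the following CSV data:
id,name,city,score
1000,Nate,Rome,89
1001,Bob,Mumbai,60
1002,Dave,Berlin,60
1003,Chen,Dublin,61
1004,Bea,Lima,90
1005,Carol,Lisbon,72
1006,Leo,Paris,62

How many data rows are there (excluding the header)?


Counting rows (excluding header):
Header: id,name,city,score
Data rows: 7

ANSWER: 7


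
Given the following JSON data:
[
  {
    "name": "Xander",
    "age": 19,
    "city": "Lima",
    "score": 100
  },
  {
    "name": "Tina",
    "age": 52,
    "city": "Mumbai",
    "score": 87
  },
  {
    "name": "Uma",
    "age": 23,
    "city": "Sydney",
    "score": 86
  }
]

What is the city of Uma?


Looking up record where name = Uma
Record index: 2
Field 'city' = Sydney

ANSWER: Sydney


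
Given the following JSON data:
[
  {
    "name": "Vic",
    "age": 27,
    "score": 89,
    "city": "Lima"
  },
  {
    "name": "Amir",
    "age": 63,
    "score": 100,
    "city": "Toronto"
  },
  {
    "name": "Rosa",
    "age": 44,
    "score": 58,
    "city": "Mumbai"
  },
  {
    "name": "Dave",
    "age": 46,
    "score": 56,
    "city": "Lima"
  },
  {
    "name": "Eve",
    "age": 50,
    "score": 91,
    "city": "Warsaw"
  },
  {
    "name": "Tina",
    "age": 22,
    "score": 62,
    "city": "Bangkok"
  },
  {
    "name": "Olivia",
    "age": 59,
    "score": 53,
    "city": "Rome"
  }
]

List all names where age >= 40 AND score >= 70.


Checking both conditions:
  Vic (age=27, score=89) -> no
  Amir (age=63, score=100) -> YES
  Rosa (age=44, score=58) -> no
  Dave (age=46, score=56) -> no
  Eve (age=50, score=91) -> YES
  Tina (age=22, score=62) -> no
  Olivia (age=59, score=53) -> no


ANSWER: Amir, Eve


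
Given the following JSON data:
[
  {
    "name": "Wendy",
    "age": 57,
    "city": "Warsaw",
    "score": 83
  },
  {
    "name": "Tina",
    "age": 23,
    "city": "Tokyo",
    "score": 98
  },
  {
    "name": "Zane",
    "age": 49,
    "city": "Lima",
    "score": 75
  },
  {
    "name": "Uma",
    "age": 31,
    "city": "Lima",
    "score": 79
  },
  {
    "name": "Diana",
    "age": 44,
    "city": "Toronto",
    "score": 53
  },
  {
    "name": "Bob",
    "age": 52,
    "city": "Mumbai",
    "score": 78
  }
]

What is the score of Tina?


Looking up record where name = Tina
Record index: 1
Field 'score' = 98

ANSWER: 98


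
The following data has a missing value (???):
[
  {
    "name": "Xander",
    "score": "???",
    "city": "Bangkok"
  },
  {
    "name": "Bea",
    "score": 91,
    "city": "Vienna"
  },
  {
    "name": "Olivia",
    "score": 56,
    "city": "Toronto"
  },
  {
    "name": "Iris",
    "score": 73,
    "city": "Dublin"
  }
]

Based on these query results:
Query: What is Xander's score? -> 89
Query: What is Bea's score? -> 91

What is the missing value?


The missing value is Xander's score
From query: Xander's score = 89

ANSWER: 89


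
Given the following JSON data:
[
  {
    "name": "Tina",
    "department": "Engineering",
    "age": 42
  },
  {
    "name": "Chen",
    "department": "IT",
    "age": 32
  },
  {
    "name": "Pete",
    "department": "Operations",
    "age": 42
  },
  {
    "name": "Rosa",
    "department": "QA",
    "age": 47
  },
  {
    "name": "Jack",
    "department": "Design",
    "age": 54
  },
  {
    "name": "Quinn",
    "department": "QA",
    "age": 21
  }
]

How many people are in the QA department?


Scanning records for department = QA
  Record 3: Rosa
  Record 5: Quinn
Count: 2

ANSWER: 2


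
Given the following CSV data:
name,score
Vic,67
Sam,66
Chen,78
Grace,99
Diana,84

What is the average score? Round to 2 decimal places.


Scores: 67, 66, 78, 99, 84
Sum = 394
Count = 5
Average = 394 / 5 = 78.80

ANSWER: 78.80


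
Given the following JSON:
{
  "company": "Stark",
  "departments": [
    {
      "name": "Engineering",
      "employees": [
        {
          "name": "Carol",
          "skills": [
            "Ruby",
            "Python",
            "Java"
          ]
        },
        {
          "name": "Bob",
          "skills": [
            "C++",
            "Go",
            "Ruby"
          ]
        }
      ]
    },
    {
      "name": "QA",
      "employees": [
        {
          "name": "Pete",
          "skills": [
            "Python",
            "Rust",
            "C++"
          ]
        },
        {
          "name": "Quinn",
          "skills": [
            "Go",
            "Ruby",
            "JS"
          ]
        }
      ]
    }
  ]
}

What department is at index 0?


Path: departments[0].name
Value: Engineering

ANSWER: Engineering


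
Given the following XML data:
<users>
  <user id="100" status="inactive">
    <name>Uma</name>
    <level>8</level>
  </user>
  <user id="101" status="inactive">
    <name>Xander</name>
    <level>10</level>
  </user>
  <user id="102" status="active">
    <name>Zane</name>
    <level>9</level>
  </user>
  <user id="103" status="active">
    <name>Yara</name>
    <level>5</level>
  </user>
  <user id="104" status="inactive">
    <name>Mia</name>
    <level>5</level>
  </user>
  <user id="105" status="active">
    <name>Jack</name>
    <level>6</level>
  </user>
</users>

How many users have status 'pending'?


Counting users with status='pending':
Count: 0

ANSWER: 0
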